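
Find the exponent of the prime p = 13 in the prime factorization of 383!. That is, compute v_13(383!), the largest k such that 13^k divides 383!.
v_13(383!) = 31

Legendre's formula: v_p(n!) = Σ_{k ≥ 1} ⌊n / p^k⌋. For p = 13, n = 383, the terms are:
  ⌊383/13^1⌋ = ⌊383/13⌋ = 29
  ⌊383/13^2⌋ = ⌊383/169⌋ = 2
(the next term ⌊383/13^3⌋ = 0, terminating the sum). Summing: v_13(383!) = 29 + 2 = 31.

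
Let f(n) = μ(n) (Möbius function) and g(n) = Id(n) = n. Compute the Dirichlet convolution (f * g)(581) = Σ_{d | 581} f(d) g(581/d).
(μ * Id)(581) = 492

Divisors of 581: [1, 7, 83, 581]. For each d | 581:
  d = 1: μ(1) · Id(581/1) = 1 · 581 = 581
  d = 7: μ(7) · Id(581/7) = -1 · 83 = -83
  d = 83: μ(83) · Id(581/83) = -1 · 7 = -7
  d = 581: μ(581) · Id(581/581) = 1 · 1 = 1
Summing: (μ * Id)(581) = 581 + -83 + -7 + 1 = 492.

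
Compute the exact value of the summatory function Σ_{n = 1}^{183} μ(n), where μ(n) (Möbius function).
Σ_{n ≤ 183} μ(n) = -4

Compute μ(n) for each 1 ≤ n ≤ 183: μ(1) = 1, μ(2) = -1, μ(3) = -1, μ(4) = 0, μ(5) = -1, μ(6) = 1, μ(7) = -1, μ(8) = 0, μ(9) = 0, μ(10) = 1, μ(11) = -1, μ(12) = 0, μ(13) = -1, μ(14) = 1, μ(15) = 1, μ(16) = 0, μ(17) = -1, μ(18) = 0, μ(19) = -1, μ(20) = 0, μ(21) = 1, μ(22) = 1, μ(23) = -1, μ(24) = 0, μ(25) = 0, μ(26) = 1, μ(27) = 0, μ(28) = 0, μ(29) = -1, μ(30) = -1, μ(31) = -1, μ(32) = 0, μ(33) = 1, μ(34) = 1, μ(35) = 1, μ(36) = 0, μ(37) = -1, μ(38) = 1, μ(39) = 1, μ(40) = 0, μ(41) = -1, μ(42) = -1, μ(43) = -1, μ(44) = 0, μ(45) = 0, μ(46) = 1, μ(47) = -1, μ(48) = 0, μ(49) = 0, μ(50) = 0, μ(51) = 1, μ(52) = 0, μ(53) = -1, μ(54) = 0, μ(55) = 1, μ(56) = 0, μ(57) = 1, μ(58) = 1, μ(59) = -1, μ(60) = 0, μ(61) = -1, μ(62) = 1, μ(63) = 0, μ(64) = 0, μ(65) = 1, μ(66) = -1, μ(67) = -1, μ(68) = 0, μ(69) = 1, μ(70) = -1, μ(71) = -1, μ(72) = 0, μ(73) = -1, μ(74) = 1, μ(75) = 0, μ(76) = 0, μ(77) = 1, μ(78) = -1, μ(79) = -1, μ(80) = 0, μ(81) = 0, μ(82) = 1, μ(83) = -1, μ(84) = 0, μ(85) = 1, μ(86) = 1, μ(87) = 1, μ(88) = 0, μ(89) = -1, μ(90) = 0, μ(91) = 1, μ(92) = 0, μ(93) = 1, μ(94) = 1, μ(95) = 1, μ(96) = 0, μ(97) = -1, μ(98) = 0, μ(99) = 0, μ(100) = 0, μ(101) = -1, μ(102) = -1, μ(103) = -1, μ(104) = 0, μ(105) = -1, μ(106) = 1, μ(107) = -1, μ(108) = 0, μ(109) = -1, μ(110) = -1, μ(111) = 1, μ(112) = 0, μ(113) = -1, μ(114) = -1, μ(115) = 1, μ(116) = 0, μ(117) = 0, μ(118) = 1, μ(119) = 1, μ(120) = 0, μ(121) = 0, μ(122) = 1, μ(123) = 1, μ(124) = 0, μ(125) = 0, μ(126) = 0, μ(127) = -1, μ(128) = 0, μ(129) = 1, μ(130) = -1, μ(131) = -1, μ(132) = 0, μ(133) = 1, μ(134) = 1, μ(135) = 0, μ(136) = 0, μ(137) = -1, μ(138) = -1, μ(139) = -1, μ(140) = 0, μ(141) = 1, μ(142) = 1, μ(143) = 1, μ(144) = 0, μ(145) = 1, μ(146) = 1, μ(147) = 0, μ(148) = 0, μ(149) = -1, μ(150) = 0, μ(151) = -1, μ(152) = 0, μ(153) = 0, μ(154) = -1, μ(155) = 1, μ(156) = 0, μ(157) = -1, μ(158) = 1, μ(159) = 1, μ(160) = 0, μ(161) = 1, μ(162) = 0, μ(163) = -1, μ(164) = 0, μ(165) = -1, μ(166) = 1, μ(167) = -1, μ(168) = 0, μ(169) = 0, μ(170) = -1, μ(171) = 0, μ(172) = 0, μ(173) = -1, μ(174) = -1, μ(175) = 0, μ(176) = 0, μ(177) = 1, μ(178) = 1, μ(179) = -1, μ(180) = 0, μ(181) = -1, μ(182) = -1, μ(183) = 1. Summing all 183 values: -4. (Mertens function M(x) = Σ_{n ≤ x} μ(n); on average M(x) should be small (PNT ⟺ M(x) = o(x)).)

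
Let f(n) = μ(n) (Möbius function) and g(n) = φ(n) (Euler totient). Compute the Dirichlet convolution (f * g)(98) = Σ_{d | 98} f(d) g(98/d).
(μ * φ)(98) = 0

Divisors of 98: [1, 2, 7, 14, 49, 98]. For each d | 98:
  d = 1: μ(1) · φ(98/1) = 1 · 42 = 42
  d = 2: μ(2) · φ(98/2) = -1 · 42 = -42
  d = 7: μ(7) · φ(98/7) = -1 · 6 = -6
  d = 14: μ(14) · φ(98/14) = 1 · 6 = 6
  d = 49: μ(49) · φ(98/49) = 0 · 1 = 0
  d = 98: μ(98) · φ(98/98) = 0 · 1 = 0
Summing: (μ * φ)(98) = 42 + -42 + -6 + 6 + 0 + 0 = 0.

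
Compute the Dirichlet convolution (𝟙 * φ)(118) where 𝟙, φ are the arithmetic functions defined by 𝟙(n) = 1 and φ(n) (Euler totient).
(𝟙 * φ)(118) = 118

Divisors of 118: [1, 2, 59, 118]. For each d | 118:
  d = 1: 𝟙(1) · φ(118/1) = 1 · 58 = 58
  d = 2: 𝟙(2) · φ(118/2) = 1 · 58 = 58
  d = 59: 𝟙(59) · φ(118/59) = 1 · 1 = 1
  d = 118: 𝟙(118) · φ(118/118) = 1 · 1 = 1
Summing: (𝟙 * φ)(118) = 58 + 58 + 1 + 1 = 118.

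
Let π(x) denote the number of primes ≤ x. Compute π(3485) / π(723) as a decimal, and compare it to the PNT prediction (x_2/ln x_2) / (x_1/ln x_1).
π(3485)/π(723) = 487/128 ≈ 3.8047;  PNT prediction ≈ 3.8907.

π(723) = 128 and π(3485) = 487, so π(3485)/π(723) ≈ 3.8047. The PNT-predicted ratio is (3485/ln(3485)) / (723/ln(723)) ≈ 3.8907. The two agree to within a few percent, as expected.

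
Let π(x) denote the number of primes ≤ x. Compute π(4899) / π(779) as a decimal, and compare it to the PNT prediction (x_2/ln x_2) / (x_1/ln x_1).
π(4899)/π(779) = 654/137 ≈ 4.7737;  PNT prediction ≈ 4.9279.

π(779) = 137 and π(4899) = 654, so π(4899)/π(779) ≈ 4.7737. The PNT-predicted ratio is (4899/ln(4899)) / (779/ln(779)) ≈ 4.9279. The two agree to within a few percent, as expected.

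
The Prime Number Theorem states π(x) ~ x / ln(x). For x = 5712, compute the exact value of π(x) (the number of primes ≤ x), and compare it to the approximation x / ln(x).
π(5712) = 752;  x/ln(x) ≈ 660.32;  relative error ≈ 12.19%.

Directly count primes up to 5712: π(5712) = 752. The PNT approximation gives 5712/ln(5712) ≈ 5712/8.65032 ≈ 660.32. Relative error (π(x) − x/ln(x)) / π(x) ≈ 12.19%; the approximation is known to undercount slightly (Li(x) is a better estimate).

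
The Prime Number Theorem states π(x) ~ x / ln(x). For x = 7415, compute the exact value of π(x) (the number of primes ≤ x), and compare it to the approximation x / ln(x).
π(7415) = 940;  x/ln(x) ≈ 832.09;  relative error ≈ 11.48%.

Directly count primes up to 7415: π(7415) = 940. The PNT approximation gives 7415/ln(7415) ≈ 7415/8.91126 ≈ 832.09. Relative error (π(x) − x/ln(x)) / π(x) ≈ 11.48%; the approximation is known to undercount slightly (Li(x) is a better estimate).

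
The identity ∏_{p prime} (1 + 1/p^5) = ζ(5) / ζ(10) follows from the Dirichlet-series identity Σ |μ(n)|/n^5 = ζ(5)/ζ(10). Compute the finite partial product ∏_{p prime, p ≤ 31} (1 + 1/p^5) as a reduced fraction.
∏ = 63844361159480726970812326794206836752384/61631932954678205462623400894081119262815

The primes p ≤ 31 are [2, 3, 5, 7, 11, 13, 17, 19, 23, 29, 31]. For each, (1 + 1/p^5) = (p^5 + 1)/p^5. Multiplying these fractions over p ∈ [2, 3, 5, 7, 11, 13, 17, 19, 23, 29, 31] gives 63844361159480726970812326794206836752384/61631932954678205462623400894081119262815. (In the limit P → ∞ this tends to ζ(5)/ζ(10).)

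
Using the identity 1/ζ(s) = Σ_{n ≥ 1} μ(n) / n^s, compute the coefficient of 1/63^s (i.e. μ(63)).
μ(63) = 0

Factor n = 63 = 3^2 · 7. μ(n) = 0 if any exponent ≥ 2 (not squarefree); otherwise μ(n) = (−1)^{ω(n)} where ω(n) is the number of distinct prime factors. Applying: μ(63) = 0.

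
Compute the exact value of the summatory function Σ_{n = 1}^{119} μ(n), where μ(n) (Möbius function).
Σ_{n ≤ 119} μ(n) = -3

Compute μ(n) for each 1 ≤ n ≤ 119: μ(1) = 1, μ(2) = -1, μ(3) = -1, μ(4) = 0, μ(5) = -1, μ(6) = 1, μ(7) = -1, μ(8) = 0, μ(9) = 0, μ(10) = 1, μ(11) = -1, μ(12) = 0, μ(13) = -1, μ(14) = 1, μ(15) = 1, μ(16) = 0, μ(17) = -1, μ(18) = 0, μ(19) = -1, μ(20) = 0, μ(21) = 1, μ(22) = 1, μ(23) = -1, μ(24) = 0, μ(25) = 0, μ(26) = 1, μ(27) = 0, μ(28) = 0, μ(29) = -1, μ(30) = -1, μ(31) = -1, μ(32) = 0, μ(33) = 1, μ(34) = 1, μ(35) = 1, μ(36) = 0, μ(37) = -1, μ(38) = 1, μ(39) = 1, μ(40) = 0, μ(41) = -1, μ(42) = -1, μ(43) = -1, μ(44) = 0, μ(45) = 0, μ(46) = 1, μ(47) = -1, μ(48) = 0, μ(49) = 0, μ(50) = 0, μ(51) = 1, μ(52) = 0, μ(53) = -1, μ(54) = 0, μ(55) = 1, μ(56) = 0, μ(57) = 1, μ(58) = 1, μ(59) = -1, μ(60) = 0, μ(61) = -1, μ(62) = 1, μ(63) = 0, μ(64) = 0, μ(65) = 1, μ(66) = -1, μ(67) = -1, μ(68) = 0, μ(69) = 1, μ(70) = -1, μ(71) = -1, μ(72) = 0, μ(73) = -1, μ(74) = 1, μ(75) = 0, μ(76) = 0, μ(77) = 1, μ(78) = -1, μ(79) = -1, μ(80) = 0, μ(81) = 0, μ(82) = 1, μ(83) = -1, μ(84) = 0, μ(85) = 1, μ(86) = 1, μ(87) = 1, μ(88) = 0, μ(89) = -1, μ(90) = 0, μ(91) = 1, μ(92) = 0, μ(93) = 1, μ(94) = 1, μ(95) = 1, μ(96) = 0, μ(97) = -1, μ(98) = 0, μ(99) = 0, μ(100) = 0, μ(101) = -1, μ(102) = -1, μ(103) = -1, μ(104) = 0, μ(105) = -1, μ(106) = 1, μ(107) = -1, μ(108) = 0, μ(109) = -1, μ(110) = -1, μ(111) = 1, μ(112) = 0, μ(113) = -1, μ(114) = -1, μ(115) = 1, μ(116) = 0, μ(117) = 0, μ(118) = 1, μ(119) = 1. Summing all 119 values: -3. (Mertens function M(x) = Σ_{n ≤ x} μ(n); on average M(x) should be small (PNT ⟺ M(x) = o(x)).)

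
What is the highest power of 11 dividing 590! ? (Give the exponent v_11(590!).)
v_11(590!) = 57

Legendre's formula: v_p(n!) = Σ_{k ≥ 1} ⌊n / p^k⌋. For p = 11, n = 590, the terms are:
  ⌊590/11^1⌋ = ⌊590/11⌋ = 53
  ⌊590/11^2⌋ = ⌊590/121⌋ = 4
(the next term ⌊590/11^3⌋ = 0, terminating the sum). Summing: v_11(590!) = 53 + 4 = 57.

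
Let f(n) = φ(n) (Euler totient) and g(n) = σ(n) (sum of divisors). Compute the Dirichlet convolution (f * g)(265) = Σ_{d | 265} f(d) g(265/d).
(φ * σ)(265) = 1060

Divisors of 265: [1, 5, 53, 265]. For each d | 265:
  d = 1: φ(1) · σ(265/1) = 1 · 324 = 324
  d = 5: φ(5) · σ(265/5) = 4 · 54 = 216
  d = 53: φ(53) · σ(265/53) = 52 · 6 = 312
  d = 265: φ(265) · σ(265/265) = 208 · 1 = 208
Summing: (φ * σ)(265) = 324 + 216 + 312 + 208 = 1060.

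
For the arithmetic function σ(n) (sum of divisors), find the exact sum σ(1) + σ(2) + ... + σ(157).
Σ_{n ≤ 157} σ(n) = 20320

Compute σ(n) for each 1 ≤ n ≤ 157: σ(1) = 1, σ(2) = 3, σ(3) = 4, σ(4) = 7, σ(5) = 6, σ(6) = 12, σ(7) = 8, σ(8) = 15, σ(9) = 13, σ(10) = 18, σ(11) = 12, σ(12) = 28, σ(13) = 14, σ(14) = 24, σ(15) = 24, σ(16) = 31, σ(17) = 18, σ(18) = 39, σ(19) = 20, σ(20) = 42, σ(21) = 32, σ(22) = 36, σ(23) = 24, σ(24) = 60, σ(25) = 31, σ(26) = 42, σ(27) = 40, σ(28) = 56, σ(29) = 30, σ(30) = 72, σ(31) = 32, σ(32) = 63, σ(33) = 48, σ(34) = 54, σ(35) = 48, σ(36) = 91, σ(37) = 38, σ(38) = 60, σ(39) = 56, σ(40) = 90, σ(41) = 42, σ(42) = 96, σ(43) = 44, σ(44) = 84, σ(45) = 78, σ(46) = 72, σ(47) = 48, σ(48) = 124, σ(49) = 57, σ(50) = 93, σ(51) = 72, σ(52) = 98, σ(53) = 54, σ(54) = 120, σ(55) = 72, σ(56) = 120, σ(57) = 80, σ(58) = 90, σ(59) = 60, σ(60) = 168, σ(61) = 62, σ(62) = 96, σ(63) = 104, σ(64) = 127, σ(65) = 84, σ(66) = 144, σ(67) = 68, σ(68) = 126, σ(69) = 96, σ(70) = 144, σ(71) = 72, σ(72) = 195, σ(73) = 74, σ(74) = 114, σ(75) = 124, σ(76) = 140, σ(77) = 96, σ(78) = 168, σ(79) = 80, σ(80) = 186, σ(81) = 121, σ(82) = 126, σ(83) = 84, σ(84) = 224, σ(85) = 108, σ(86) = 132, σ(87) = 120, σ(88) = 180, σ(89) = 90, σ(90) = 234, σ(91) = 112, σ(92) = 168, σ(93) = 128, σ(94) = 144, σ(95) = 120, σ(96) = 252, σ(97) = 98, σ(98) = 171, σ(99) = 156, σ(100) = 217, σ(101) = 102, σ(102) = 216, σ(103) = 104, σ(104) = 210, σ(105) = 192, σ(106) = 162, σ(107) = 108, σ(108) = 280, σ(109) = 110, σ(110) = 216, σ(111) = 152, σ(112) = 248, σ(113) = 114, σ(114) = 240, σ(115) = 144, σ(116) = 210, σ(117) = 182, σ(118) = 180, σ(119) = 144, σ(120) = 360, σ(121) = 133, σ(122) = 186, σ(123) = 168, σ(124) = 224, σ(125) = 156, σ(126) = 312, σ(127) = 128, σ(128) = 255, σ(129) = 176, σ(130) = 252, σ(131) = 132, σ(132) = 336, σ(133) = 160, σ(134) = 204, σ(135) = 240, σ(136) = 270, σ(137) = 138, σ(138) = 288, σ(139) = 140, σ(140) = 336, σ(141) = 192, σ(142) = 216, σ(143) = 168, σ(144) = 403, σ(145) = 180, σ(146) = 222, σ(147) = 228, σ(148) = 266, σ(149) = 150, σ(150) = 372, σ(151) = 152, σ(152) = 300, σ(153) = 234, σ(154) = 288, σ(155) = 192, σ(156) = 392, σ(157) = 158. Summing all 157 values: 20320. (Average order: Σ_{n ≤ x} σ(n) ~ (π²/12) x². For x = 157, (π²/12)·157² ≈ 20272.99.)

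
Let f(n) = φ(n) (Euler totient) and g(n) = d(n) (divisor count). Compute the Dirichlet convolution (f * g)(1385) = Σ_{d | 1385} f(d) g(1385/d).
(φ * d)(1385) = 1668

Divisors of 1385: [1, 5, 277, 1385]. For each d | 1385:
  d = 1: φ(1) · d(1385/1) = 1 · 4 = 4
  d = 5: φ(5) · d(1385/5) = 4 · 2 = 8
  d = 277: φ(277) · d(1385/277) = 276 · 2 = 552
  d = 1385: φ(1385) · d(1385/1385) = 1104 · 1 = 1104
Summing: (φ * d)(1385) = 4 + 8 + 552 + 1104 = 1668.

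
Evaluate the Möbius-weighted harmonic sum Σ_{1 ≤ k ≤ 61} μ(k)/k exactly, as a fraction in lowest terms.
Σ μ(k)/k = -8549627883788520181/58644190679703485491635

Values of μ(k) for 1 ≤ k ≤ 61: μ(1) = 1, μ(2) = -1, μ(3) = -1, μ(5) = -1, μ(6) = 1, μ(7) = -1, μ(10) = 1, μ(11) = -1, μ(13) = -1, μ(14) = 1, μ(15) = 1, μ(17) = -1, μ(19) = -1, μ(21) = 1, μ(22) = 1, μ(23) = -1, μ(26) = 1, μ(29) = -1, μ(30) = -1, μ(31) = -1, μ(33) = 1, μ(34) = 1, μ(35) = 1, μ(37) = -1, μ(38) = 1, μ(39) = 1, μ(41) = -1, μ(42) = -1, μ(43) = -1, μ(46) = 1, μ(47) = -1, μ(51) = 1, μ(53) = -1, μ(55) = 1, μ(57) = 1, μ(58) = 1, μ(59) = -1, μ(61) = -1, with μ = 0 on non-squarefree integers. Summing μ(k)/k for k where μ(k) ≠ 0 gives -8549627883788520181/58644190679703485491635 ≈ -0.0001. (PNT ⟺ this sum → 0 as n → ∞.)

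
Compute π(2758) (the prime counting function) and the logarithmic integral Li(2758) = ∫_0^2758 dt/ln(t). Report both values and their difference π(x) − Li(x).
π(2758) = 402;  Li(2758) ≈ 412.38;  π(x) − Li(x) ≈ -10.38.

Direct count of primes ≤ 2758 gives π(2758) = 402. Numerical evaluation of the logarithmic integral gives Li(2758) ≈ 412.38. The difference π(x) − Li(x) ≈ -10.38 is typically negative for small/moderate x (Li(x) overestimates), though Littlewood's theorem shows this sign changes infinitely often.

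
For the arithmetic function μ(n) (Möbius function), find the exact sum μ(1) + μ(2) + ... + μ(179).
Σ_{n ≤ 179} μ(n) = -3

Compute μ(n) for each 1 ≤ n ≤ 179: μ(1) = 1, μ(2) = -1, μ(3) = -1, μ(4) = 0, μ(5) = -1, μ(6) = 1, μ(7) = -1, μ(8) = 0, μ(9) = 0, μ(10) = 1, μ(11) = -1, μ(12) = 0, μ(13) = -1, μ(14) = 1, μ(15) = 1, μ(16) = 0, μ(17) = -1, μ(18) = 0, μ(19) = -1, μ(20) = 0, μ(21) = 1, μ(22) = 1, μ(23) = -1, μ(24) = 0, μ(25) = 0, μ(26) = 1, μ(27) = 0, μ(28) = 0, μ(29) = -1, μ(30) = -1, μ(31) = -1, μ(32) = 0, μ(33) = 1, μ(34) = 1, μ(35) = 1, μ(36) = 0, μ(37) = -1, μ(38) = 1, μ(39) = 1, μ(40) = 0, μ(41) = -1, μ(42) = -1, μ(43) = -1, μ(44) = 0, μ(45) = 0, μ(46) = 1, μ(47) = -1, μ(48) = 0, μ(49) = 0, μ(50) = 0, μ(51) = 1, μ(52) = 0, μ(53) = -1, μ(54) = 0, μ(55) = 1, μ(56) = 0, μ(57) = 1, μ(58) = 1, μ(59) = -1, μ(60) = 0, μ(61) = -1, μ(62) = 1, μ(63) = 0, μ(64) = 0, μ(65) = 1, μ(66) = -1, μ(67) = -1, μ(68) = 0, μ(69) = 1, μ(70) = -1, μ(71) = -1, μ(72) = 0, μ(73) = -1, μ(74) = 1, μ(75) = 0, μ(76) = 0, μ(77) = 1, μ(78) = -1, μ(79) = -1, μ(80) = 0, μ(81) = 0, μ(82) = 1, μ(83) = -1, μ(84) = 0, μ(85) = 1, μ(86) = 1, μ(87) = 1, μ(88) = 0, μ(89) = -1, μ(90) = 0, μ(91) = 1, μ(92) = 0, μ(93) = 1, μ(94) = 1, μ(95) = 1, μ(96) = 0, μ(97) = -1, μ(98) = 0, μ(99) = 0, μ(100) = 0, μ(101) = -1, μ(102) = -1, μ(103) = -1, μ(104) = 0, μ(105) = -1, μ(106) = 1, μ(107) = -1, μ(108) = 0, μ(109) = -1, μ(110) = -1, μ(111) = 1, μ(112) = 0, μ(113) = -1, μ(114) = -1, μ(115) = 1, μ(116) = 0, μ(117) = 0, μ(118) = 1, μ(119) = 1, μ(120) = 0, μ(121) = 0, μ(122) = 1, μ(123) = 1, μ(124) = 0, μ(125) = 0, μ(126) = 0, μ(127) = -1, μ(128) = 0, μ(129) = 1, μ(130) = -1, μ(131) = -1, μ(132) = 0, μ(133) = 1, μ(134) = 1, μ(135) = 0, μ(136) = 0, μ(137) = -1, μ(138) = -1, μ(139) = -1, μ(140) = 0, μ(141) = 1, μ(142) = 1, μ(143) = 1, μ(144) = 0, μ(145) = 1, μ(146) = 1, μ(147) = 0, μ(148) = 0, μ(149) = -1, μ(150) = 0, μ(151) = -1, μ(152) = 0, μ(153) = 0, μ(154) = -1, μ(155) = 1, μ(156) = 0, μ(157) = -1, μ(158) = 1, μ(159) = 1, μ(160) = 0, μ(161) = 1, μ(162) = 0, μ(163) = -1, μ(164) = 0, μ(165) = -1, μ(166) = 1, μ(167) = -1, μ(168) = 0, μ(169) = 0, μ(170) = -1, μ(171) = 0, μ(172) = 0, μ(173) = -1, μ(174) = -1, μ(175) = 0, μ(176) = 0, μ(177) = 1, μ(178) = 1, μ(179) = -1. Summing all 179 values: -3. (Mertens function M(x) = Σ_{n ≤ x} μ(n); on average M(x) should be small (PNT ⟺ M(x) = o(x)).)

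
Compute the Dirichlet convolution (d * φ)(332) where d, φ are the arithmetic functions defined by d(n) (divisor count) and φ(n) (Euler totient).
(d * φ)(332) = 588

Divisors of 332: [1, 2, 4, 83, 166, 332]. For each d | 332:
  d = 1: d(1) · φ(332/1) = 1 · 164 = 164
  d = 2: d(2) · φ(332/2) = 2 · 82 = 164
  d = 4: d(4) · φ(332/4) = 3 · 82 = 246
  d = 83: d(83) · φ(332/83) = 2 · 2 = 4
  d = 166: d(166) · φ(332/166) = 4 · 1 = 4
  d = 332: d(332) · φ(332/332) = 6 · 1 = 6
Summing: (d * φ)(332) = 164 + 164 + 246 + 4 + 4 + 6 = 588.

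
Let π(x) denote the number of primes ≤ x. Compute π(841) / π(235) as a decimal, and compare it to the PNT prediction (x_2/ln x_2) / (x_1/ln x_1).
π(841)/π(235) = 146/51 ≈ 2.8627;  PNT prediction ≈ 2.9012.

π(235) = 51 and π(841) = 146, so π(841)/π(235) ≈ 2.8627. The PNT-predicted ratio is (841/ln(841)) / (235/ln(235)) ≈ 2.9012. The two agree to within a few percent, as expected.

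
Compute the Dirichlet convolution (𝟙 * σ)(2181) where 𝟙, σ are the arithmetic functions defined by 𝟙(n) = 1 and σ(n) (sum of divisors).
(𝟙 * σ)(2181) = 3645

Divisors of 2181: [1, 3, 727, 2181]. For each d | 2181:
  d = 1: 𝟙(1) · σ(2181/1) = 1 · 2912 = 2912
  d = 3: 𝟙(3) · σ(2181/3) = 1 · 728 = 728
  d = 727: 𝟙(727) · σ(2181/727) = 1 · 4 = 4
  d = 2181: 𝟙(2181) · σ(2181/2181) = 1 · 1 = 1
Summing: (𝟙 * σ)(2181) = 2912 + 728 + 4 + 1 = 3645.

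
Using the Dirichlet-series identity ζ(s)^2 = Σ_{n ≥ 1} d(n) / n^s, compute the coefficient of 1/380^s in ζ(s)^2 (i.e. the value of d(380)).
d(380) = 12

ζ(s)^2 = (Σ 1/m^s)(Σ 1/k^s). The coefficient of 1/n^s in the product is the number of ordered pairs (m, k) with mk = n, which equals d(n). For n = 380, divisors are [1, 2, 4, 5, 10, 19, 20, 38, 76, 95, 190, 380], so d(380) = 12.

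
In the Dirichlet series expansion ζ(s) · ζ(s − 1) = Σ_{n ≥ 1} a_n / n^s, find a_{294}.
σ(294) = 684

In the product (Σ m^0/m^s)(Σ k / k^s) = Σ (Σ_{d | n} d) / n^s, the coefficient of 1/n^s is σ(n) = Σ_{d | n} d. For n = 294, divisors are [1, 2, 3, 6, 7, 14, 21, 42, 49, 98, 147, 294]; summing: σ(294) = 684.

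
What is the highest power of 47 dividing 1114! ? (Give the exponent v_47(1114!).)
v_47(1114!) = 23

Legendre's formula: v_p(n!) = Σ_{k ≥ 1} ⌊n / p^k⌋. For p = 47, n = 1114, the terms are:
  ⌊1114/47^1⌋ = ⌊1114/47⌋ = 23
(the next term ⌊1114/47^2⌋ = 0, terminating the sum). Summing: v_47(1114!) = 23 = 23.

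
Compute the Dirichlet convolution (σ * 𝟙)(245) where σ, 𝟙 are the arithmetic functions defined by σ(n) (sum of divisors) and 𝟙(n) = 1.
(σ * 𝟙)(245) = 462

Divisors of 245: [1, 5, 7, 35, 49, 245]. For each d | 245:
  d = 1: σ(1) · 𝟙(245/1) = 1 · 1 = 1
  d = 5: σ(5) · 𝟙(245/5) = 6 · 1 = 6
  d = 7: σ(7) · 𝟙(245/7) = 8 · 1 = 8
  d = 35: σ(35) · 𝟙(245/35) = 48 · 1 = 48
  d = 49: σ(49) · 𝟙(245/49) = 57 · 1 = 57
  d = 245: σ(245) · 𝟙(245/245) = 342 · 1 = 342
Summing: (σ * 𝟙)(245) = 1 + 6 + 8 + 48 + 57 + 342 = 462.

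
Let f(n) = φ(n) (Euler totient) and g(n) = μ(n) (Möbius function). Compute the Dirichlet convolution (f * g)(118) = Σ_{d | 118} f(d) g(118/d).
(φ * μ)(118) = 0

Divisors of 118: [1, 2, 59, 118]. For each d | 118:
  d = 1: φ(1) · μ(118/1) = 1 · 1 = 1
  d = 2: φ(2) · μ(118/2) = 1 · -1 = -1
  d = 59: φ(59) · μ(118/59) = 58 · -1 = -58
  d = 118: φ(118) · μ(118/118) = 58 · 1 = 58
Summing: (φ * μ)(118) = 1 + -1 + -58 + 58 = 0.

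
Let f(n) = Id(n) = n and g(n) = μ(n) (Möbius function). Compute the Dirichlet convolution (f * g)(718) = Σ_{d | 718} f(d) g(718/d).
(Id * μ)(718) = 358

Divisors of 718: [1, 2, 359, 718]. For each d | 718:
  d = 1: Id(1) · μ(718/1) = 1 · 1 = 1
  d = 2: Id(2) · μ(718/2) = 2 · -1 = -2
  d = 359: Id(359) · μ(718/359) = 359 · -1 = -359
  d = 718: Id(718) · μ(718/718) = 718 · 1 = 718
Summing: (Id * μ)(718) = 1 + -2 + -359 + 718 = 358.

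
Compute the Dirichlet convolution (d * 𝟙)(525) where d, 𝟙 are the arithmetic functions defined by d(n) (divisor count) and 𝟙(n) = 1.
(d * 𝟙)(525) = 54

Divisors of 525: [1, 3, 5, 7, 15, 21, 25, 35, 75, 105, 175, 525]. For each d | 525:
  d = 1: d(1) · 𝟙(525/1) = 1 · 1 = 1
  d = 3: d(3) · 𝟙(525/3) = 2 · 1 = 2
  d = 5: d(5) · 𝟙(525/5) = 2 · 1 = 2
  d = 7: d(7) · 𝟙(525/7) = 2 · 1 = 2
  d = 15: d(15) · 𝟙(525/15) = 4 · 1 = 4
  d = 21: d(21) · 𝟙(525/21) = 4 · 1 = 4
  d = 25: d(25) · 𝟙(525/25) = 3 · 1 = 3
  d = 35: d(35) · 𝟙(525/35) = 4 · 1 = 4
  d = 75: d(75) · 𝟙(525/75) = 6 · 1 = 6
  d = 105: d(105) · 𝟙(525/105) = 8 · 1 = 8
  d = 175: d(175) · 𝟙(525/175) = 6 · 1 = 6
  d = 525: d(525) · 𝟙(525/525) = 12 · 1 = 12
Summing: (d * 𝟙)(525) = 1 + 2 + 2 + 2 + 4 + 4 + 3 + 4 + 6 + 8 + 6 + 12 = 54.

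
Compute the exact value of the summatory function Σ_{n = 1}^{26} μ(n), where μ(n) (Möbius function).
Σ_{n ≤ 26} μ(n) = -1

Compute μ(n) for each 1 ≤ n ≤ 26: μ(1) = 1, μ(2) = -1, μ(3) = -1, μ(4) = 0, μ(5) = -1, μ(6) = 1, μ(7) = -1, μ(8) = 0, μ(9) = 0, μ(10) = 1, μ(11) = -1, μ(12) = 0, μ(13) = -1, μ(14) = 1, μ(15) = 1, μ(16) = 0, μ(17) = -1, μ(18) = 0, μ(19) = -1, μ(20) = 0, μ(21) = 1, μ(22) = 1, μ(23) = -1, μ(24) = 0, μ(25) = 0, μ(26) = 1. Summing all 26 values: -1. (Mertens function M(x) = Σ_{n ≤ x} μ(n); on average M(x) should be small (PNT ⟺ M(x) = o(x)).)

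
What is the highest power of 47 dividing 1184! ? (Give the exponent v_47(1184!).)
v_47(1184!) = 25

Legendre's formula: v_p(n!) = Σ_{k ≥ 1} ⌊n / p^k⌋. For p = 47, n = 1184, the terms are:
  ⌊1184/47^1⌋ = ⌊1184/47⌋ = 25
(the next term ⌊1184/47^2⌋ = 0, terminating the sum). Summing: v_47(1184!) = 25 = 25.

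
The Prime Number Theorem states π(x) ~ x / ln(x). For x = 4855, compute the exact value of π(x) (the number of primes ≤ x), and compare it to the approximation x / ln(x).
π(4855) = 650;  x/ln(x) ≈ 572.00;  relative error ≈ 12.00%.

Directly count primes up to 4855: π(4855) = 650. The PNT approximation gives 4855/ln(4855) ≈ 4855/8.48776 ≈ 572.00. Relative error (π(x) − x/ln(x)) / π(x) ≈ 12.00%; the approximation is known to undercount slightly (Li(x) is a better estimate).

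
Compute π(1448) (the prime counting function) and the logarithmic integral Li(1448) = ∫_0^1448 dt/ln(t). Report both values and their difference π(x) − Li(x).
π(1448) = 229;  Li(1448) ≈ 240.68;  π(x) − Li(x) ≈ -11.68.

Direct count of primes ≤ 1448 gives π(1448) = 229. Numerical evaluation of the logarithmic integral gives Li(1448) ≈ 240.68. The difference π(x) − Li(x) ≈ -11.68 is typically negative for small/moderate x (Li(x) overestimates), though Littlewood's theorem shows this sign changes infinitely often.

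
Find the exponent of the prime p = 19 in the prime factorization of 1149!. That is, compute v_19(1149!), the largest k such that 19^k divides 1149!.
v_19(1149!) = 63

Legendre's formula: v_p(n!) = Σ_{k ≥ 1} ⌊n / p^k⌋. For p = 19, n = 1149, the terms are:
  ⌊1149/19^1⌋ = ⌊1149/19⌋ = 60
  ⌊1149/19^2⌋ = ⌊1149/361⌋ = 3
(the next term ⌊1149/19^3⌋ = 0, terminating the sum). Summing: v_19(1149!) = 60 + 3 = 63.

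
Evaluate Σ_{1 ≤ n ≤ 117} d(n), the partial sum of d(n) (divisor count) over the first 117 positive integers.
Σ_{n ≤ 117} d(n) = 578

Compute d(n) for each 1 ≤ n ≤ 117: d(1) = 1, d(2) = 2, d(3) = 2, d(4) = 3, d(5) = 2, d(6) = 4, d(7) = 2, d(8) = 4, d(9) = 3, d(10) = 4, d(11) = 2, d(12) = 6, d(13) = 2, d(14) = 4, d(15) = 4, d(16) = 5, d(17) = 2, d(18) = 6, d(19) = 2, d(20) = 6, d(21) = 4, d(22) = 4, d(23) = 2, d(24) = 8, d(25) = 3, d(26) = 4, d(27) = 4, d(28) = 6, d(29) = 2, d(30) = 8, d(31) = 2, d(32) = 6, d(33) = 4, d(34) = 4, d(35) = 4, d(36) = 9, d(37) = 2, d(38) = 4, d(39) = 4, d(40) = 8, d(41) = 2, d(42) = 8, d(43) = 2, d(44) = 6, d(45) = 6, d(46) = 4, d(47) = 2, d(48) = 10, d(49) = 3, d(50) = 6, d(51) = 4, d(52) = 6, d(53) = 2, d(54) = 8, d(55) = 4, d(56) = 8, d(57) = 4, d(58) = 4, d(59) = 2, d(60) = 12, d(61) = 2, d(62) = 4, d(63) = 6, d(64) = 7, d(65) = 4, d(66) = 8, d(67) = 2, d(68) = 6, d(69) = 4, d(70) = 8, d(71) = 2, d(72) = 12, d(73) = 2, d(74) = 4, d(75) = 6, d(76) = 6, d(77) = 4, d(78) = 8, d(79) = 2, d(80) = 10, d(81) = 5, d(82) = 4, d(83) = 2, d(84) = 12, d(85) = 4, d(86) = 4, d(87) = 4, d(88) = 8, d(89) = 2, d(90) = 12, d(91) = 4, d(92) = 6, d(93) = 4, d(94) = 4, d(95) = 4, d(96) = 12, d(97) = 2, d(98) = 6, d(99) = 6, d(100) = 9, d(101) = 2, d(102) = 8, d(103) = 2, d(104) = 8, d(105) = 8, d(106) = 4, d(107) = 2, d(108) = 12, d(109) = 2, d(110) = 8, d(111) = 4, d(112) = 10, d(113) = 2, d(114) = 8, d(115) = 4, d(116) = 6, d(117) = 6. Summing all 117 values: 578. (Dirichlet's divisor formula: Σ_{n ≤ x} d(n) = x ln(x) + (2γ − 1) x + O(√x). For x = 117, the asymptotic estimate is ≈ 575.24.)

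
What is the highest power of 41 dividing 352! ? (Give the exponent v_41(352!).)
v_41(352!) = 8

Legendre's formula: v_p(n!) = Σ_{k ≥ 1} ⌊n / p^k⌋. For p = 41, n = 352, the terms are:
  ⌊352/41^1⌋ = ⌊352/41⌋ = 8
(the next term ⌊352/41^2⌋ = 0, terminating the sum). Summing: v_41(352!) = 8 = 8.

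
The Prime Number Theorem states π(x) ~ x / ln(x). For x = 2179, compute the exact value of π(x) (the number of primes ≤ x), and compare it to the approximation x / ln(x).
π(2179) = 327;  x/ln(x) ≈ 283.48;  relative error ≈ 13.31%.

Directly count primes up to 2179: π(2179) = 327. The PNT approximation gives 2179/ln(2179) ≈ 2179/7.68662 ≈ 283.48. Relative error (π(x) − x/ln(x)) / π(x) ≈ 13.31%; the approximation is known to undercount slightly (Li(x) is a better estimate).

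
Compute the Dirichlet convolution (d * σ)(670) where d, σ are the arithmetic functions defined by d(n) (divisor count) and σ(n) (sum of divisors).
(d * σ)(670) = 2800

Divisors of 670: [1, 2, 5, 10, 67, 134, 335, 670]. For each d | 670:
  d = 1: d(1) · σ(670/1) = 1 · 1224 = 1224
  d = 2: d(2) · σ(670/2) = 2 · 408 = 816
  d = 5: d(5) · σ(670/5) = 2 · 204 = 408
  d = 10: d(10) · σ(670/10) = 4 · 68 = 272
  d = 67: d(67) · σ(670/67) = 2 · 18 = 36
  d = 134: d(134) · σ(670/134) = 4 · 6 = 24
  d = 335: d(335) · σ(670/335) = 4 · 3 = 12
  d = 670: d(670) · σ(670/670) = 8 · 1 = 8
Summing: (d * σ)(670) = 1224 + 816 + 408 + 272 + 36 + 24 + 12 + 8 = 2800.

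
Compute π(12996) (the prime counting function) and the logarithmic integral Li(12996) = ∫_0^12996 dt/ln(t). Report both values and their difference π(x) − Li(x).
π(12996) = 1547;  Li(12996) ≈ 1566.69;  π(x) − Li(x) ≈ -19.69.

Direct count of primes ≤ 12996 gives π(12996) = 1547. Numerical evaluation of the logarithmic integral gives Li(12996) ≈ 1566.69. The difference π(x) − Li(x) ≈ -19.69 is typically negative for small/moderate x (Li(x) overestimates), though Littlewood's theorem shows this sign changes infinitely often.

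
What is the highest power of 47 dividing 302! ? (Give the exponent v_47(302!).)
v_47(302!) = 6

Legendre's formula: v_p(n!) = Σ_{k ≥ 1} ⌊n / p^k⌋. For p = 47, n = 302, the terms are:
  ⌊302/47^1⌋ = ⌊302/47⌋ = 6
(the next term ⌊302/47^2⌋ = 0, terminating the sum). Summing: v_47(302!) = 6 = 6.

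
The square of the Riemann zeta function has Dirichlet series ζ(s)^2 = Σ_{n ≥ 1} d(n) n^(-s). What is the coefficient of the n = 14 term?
d(14) = 4

ζ(s)^2 = (Σ 1/m^s)(Σ 1/k^s). The coefficient of 1/n^s in the product is the number of ordered pairs (m, k) with mk = n, which equals d(n). For n = 14, divisors are [1, 2, 7, 14], so d(14) = 4.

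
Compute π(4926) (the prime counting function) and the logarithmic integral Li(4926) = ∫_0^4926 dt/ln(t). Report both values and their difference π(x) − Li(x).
π(4926) = 657;  Li(4926) ≈ 675.58;  π(x) − Li(x) ≈ -18.58.

Direct count of primes ≤ 4926 gives π(4926) = 657. Numerical evaluation of the logarithmic integral gives Li(4926) ≈ 675.58. The difference π(x) − Li(x) ≈ -18.58 is typically negative for small/moderate x (Li(x) overestimates), though Littlewood's theorem shows this sign changes infinitely often.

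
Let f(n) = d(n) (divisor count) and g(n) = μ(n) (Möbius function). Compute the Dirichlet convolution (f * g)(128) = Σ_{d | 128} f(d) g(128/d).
(d * μ)(128) = 1

Divisors of 128: [1, 2, 4, 8, 16, 32, 64, 128]. For each d | 128:
  d = 1: d(1) · μ(128/1) = 1 · 0 = 0
  d = 2: d(2) · μ(128/2) = 2 · 0 = 0
  d = 4: d(4) · μ(128/4) = 3 · 0 = 0
  d = 8: d(8) · μ(128/8) = 4 · 0 = 0
  d = 16: d(16) · μ(128/16) = 5 · 0 = 0
  d = 32: d(32) · μ(128/32) = 6 · 0 = 0
  d = 64: d(64) · μ(128/64) = 7 · -1 = -7
  d = 128: d(128) · μ(128/128) = 8 · 1 = 8
Summing: (d * μ)(128) = 0 + 0 + 0 + 0 + 0 + 0 + -7 + 8 = 1.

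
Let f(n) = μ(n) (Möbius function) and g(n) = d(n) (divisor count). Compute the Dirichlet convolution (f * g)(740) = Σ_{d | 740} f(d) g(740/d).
(μ * d)(740) = 1

Divisors of 740: [1, 2, 4, 5, 10, 20, 37, 74, 148, 185, 370, 740]. For each d | 740:
  d = 1: μ(1) · d(740/1) = 1 · 12 = 12
  d = 2: μ(2) · d(740/2) = -1 · 8 = -8
  d = 4: μ(4) · d(740/4) = 0 · 4 = 0
  d = 5: μ(5) · d(740/5) = -1 · 6 = -6
  d = 10: μ(10) · d(740/10) = 1 · 4 = 4
  d = 20: μ(20) · d(740/20) = 0 · 2 = 0
  d = 37: μ(37) · d(740/37) = -1 · 6 = -6
  d = 74: μ(74) · d(740/74) = 1 · 4 = 4
  d = 148: μ(148) · d(740/148) = 0 · 2 = 0
  d = 185: μ(185) · d(740/185) = 1 · 3 = 3
  d = 370: μ(370) · d(740/370) = -1 · 2 = -2
  d = 740: μ(740) · d(740/740) = 0 · 1 = 0
Summing: (μ * d)(740) = 12 + -8 + 0 + -6 + 4 + 0 + -6 + 4 + 0 + 3 + -2 + 0 = 1.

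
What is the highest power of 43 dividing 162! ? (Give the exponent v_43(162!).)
v_43(162!) = 3

Legendre's formula: v_p(n!) = Σ_{k ≥ 1} ⌊n / p^k⌋. For p = 43, n = 162, the terms are:
  ⌊162/43^1⌋ = ⌊162/43⌋ = 3
(the next term ⌊162/43^2⌋ = 0, terminating the sum). Summing: v_43(162!) = 3 = 3.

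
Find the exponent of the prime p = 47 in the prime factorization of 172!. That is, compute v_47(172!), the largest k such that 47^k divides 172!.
v_47(172!) = 3

Legendre's formula: v_p(n!) = Σ_{k ≥ 1} ⌊n / p^k⌋. For p = 47, n = 172, the terms are:
  ⌊172/47^1⌋ = ⌊172/47⌋ = 3
(the next term ⌊172/47^2⌋ = 0, terminating the sum). Summing: v_47(172!) = 3 = 3.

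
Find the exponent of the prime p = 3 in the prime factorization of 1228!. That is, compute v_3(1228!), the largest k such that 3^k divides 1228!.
v_3(1228!) = 611

Legendre's formula: v_p(n!) = Σ_{k ≥ 1} ⌊n / p^k⌋. For p = 3, n = 1228, the terms are:
  ⌊1228/3^1⌋ = ⌊1228/3⌋ = 409
  ⌊1228/3^2⌋ = ⌊1228/9⌋ = 136
  ⌊1228/3^3⌋ = ⌊1228/27⌋ = 45
  ⌊1228/3^4⌋ = ⌊1228/81⌋ = 15
  ⌊1228/3^5⌋ = ⌊1228/243⌋ = 5
  ⌊1228/3^6⌋ = ⌊1228/729⌋ = 1
(the next term ⌊1228/3^7⌋ = 0, terminating the sum). Summing: v_3(1228!) = 409 + 136 + 45 + 15 + 5 + 1 = 611.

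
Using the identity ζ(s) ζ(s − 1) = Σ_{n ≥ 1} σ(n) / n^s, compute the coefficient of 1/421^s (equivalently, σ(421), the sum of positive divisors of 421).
σ(421) = 422

In the product (Σ m^0/m^s)(Σ k / k^s) = Σ (Σ_{d | n} d) / n^s, the coefficient of 1/n^s is σ(n) = Σ_{d | n} d. For n = 421, divisors are [1, 421]; summing: σ(421) = 422.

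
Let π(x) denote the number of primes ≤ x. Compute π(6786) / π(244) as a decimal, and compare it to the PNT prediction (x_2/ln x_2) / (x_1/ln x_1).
π(6786)/π(244) = 873/53 ≈ 16.4717;  PNT prediction ≈ 17.3287.

π(244) = 53 and π(6786) = 873, so π(6786)/π(244) ≈ 16.4717. The PNT-predicted ratio is (6786/ln(6786)) / (244/ln(244)) ≈ 17.3287. The two agree to within a few percent, as expected.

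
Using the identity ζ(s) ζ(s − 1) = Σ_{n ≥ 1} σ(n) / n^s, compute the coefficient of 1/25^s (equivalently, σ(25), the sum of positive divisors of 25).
σ(25) = 31

In the product (Σ m^0/m^s)(Σ k / k^s) = Σ (Σ_{d | n} d) / n^s, the coefficient of 1/n^s is σ(n) = Σ_{d | n} d. For n = 25, divisors are [1, 5, 25]; summing: σ(25) = 31.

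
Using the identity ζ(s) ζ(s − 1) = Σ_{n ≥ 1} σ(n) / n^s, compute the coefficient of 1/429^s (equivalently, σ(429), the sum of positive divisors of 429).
σ(429) = 672

In the product (Σ m^0/m^s)(Σ k / k^s) = Σ (Σ_{d | n} d) / n^s, the coefficient of 1/n^s is σ(n) = Σ_{d | n} d. For n = 429, divisors are [1, 3, 11, 13, 33, 39, 143, 429]; summing: σ(429) = 672.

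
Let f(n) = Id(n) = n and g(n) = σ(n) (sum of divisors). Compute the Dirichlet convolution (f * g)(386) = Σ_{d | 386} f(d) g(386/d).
(Id * σ)(386) = 1935

Divisors of 386: [1, 2, 193, 386]. For each d | 386:
  d = 1: Id(1) · σ(386/1) = 1 · 582 = 582
  d = 2: Id(2) · σ(386/2) = 2 · 194 = 388
  d = 193: Id(193) · σ(386/193) = 193 · 3 = 579
  d = 386: Id(386) · σ(386/386) = 386 · 1 = 386
Summing: (Id * σ)(386) = 582 + 388 + 579 + 386 = 1935.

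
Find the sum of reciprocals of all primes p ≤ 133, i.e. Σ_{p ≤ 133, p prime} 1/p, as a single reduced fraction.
Σ 1/p = 980956909242278731029785409368357903506317057050081/525896479052627740771371797072411912900610967452630

π(133) = 32, so the primes ≤ 133 are [2, 3, 5, 7, 11, 13, 17, 19, 23, 29, 31, 37, 41, 43, 47, 53, 59, 61, 67, 71, 73, 79, 83, 89, 97, 101, 103, 107, 109, 113, 127, 131]. Summing 1/p over these primes: 980956909242278731029785409368357903506317057050081/525896479052627740771371797072411912900610967452630 ≈ 1.8653. Mertens estimate ln ln(133) + 0.2615 ≈ 1.8488.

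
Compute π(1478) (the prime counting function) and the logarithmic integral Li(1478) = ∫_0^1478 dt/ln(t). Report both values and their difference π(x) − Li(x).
π(1478) = 233;  Li(1478) ≈ 244.80;  π(x) − Li(x) ≈ -11.80.

Direct count of primes ≤ 1478 gives π(1478) = 233. Numerical evaluation of the logarithmic integral gives Li(1478) ≈ 244.80. The difference π(x) − Li(x) ≈ -11.80 is typically negative for small/moderate x (Li(x) overestimates), though Littlewood's theorem shows this sign changes infinitely often.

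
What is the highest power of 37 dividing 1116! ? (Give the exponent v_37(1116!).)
v_37(1116!) = 30

Legendre's formula: v_p(n!) = Σ_{k ≥ 1} ⌊n / p^k⌋. For p = 37, n = 1116, the terms are:
  ⌊1116/37^1⌋ = ⌊1116/37⌋ = 30
(the next term ⌊1116/37^2⌋ = 0, terminating the sum). Summing: v_37(1116!) = 30 = 30.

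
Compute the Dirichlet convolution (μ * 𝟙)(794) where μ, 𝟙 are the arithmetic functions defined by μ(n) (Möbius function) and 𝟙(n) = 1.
(μ * 𝟙)(794) = 0

Divisors of 794: [1, 2, 397, 794]. For each d | 794:
  d = 1: μ(1) · 𝟙(794/1) = 1 · 1 = 1
  d = 2: μ(2) · 𝟙(794/2) = -1 · 1 = -1
  d = 397: μ(397) · 𝟙(794/397) = -1 · 1 = -1
  d = 794: μ(794) · 𝟙(794/794) = 1 · 1 = 1
Summing: (μ * 𝟙)(794) = 1 + -1 + -1 + 1 = 0.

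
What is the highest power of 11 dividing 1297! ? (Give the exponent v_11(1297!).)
v_11(1297!) = 127

Legendre's formula: v_p(n!) = Σ_{k ≥ 1} ⌊n / p^k⌋. For p = 11, n = 1297, the terms are:
  ⌊1297/11^1⌋ = ⌊1297/11⌋ = 117
  ⌊1297/11^2⌋ = ⌊1297/121⌋ = 10
(the next term ⌊1297/11^3⌋ = 0, terminating the sum). Summing: v_11(1297!) = 117 + 10 = 127.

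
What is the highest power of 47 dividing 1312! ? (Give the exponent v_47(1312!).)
v_47(1312!) = 27

Legendre's formula: v_p(n!) = Σ_{k ≥ 1} ⌊n / p^k⌋. For p = 47, n = 1312, the terms are:
  ⌊1312/47^1⌋ = ⌊1312/47⌋ = 27
(the next term ⌊1312/47^2⌋ = 0, terminating the sum). Summing: v_47(1312!) = 27 = 27.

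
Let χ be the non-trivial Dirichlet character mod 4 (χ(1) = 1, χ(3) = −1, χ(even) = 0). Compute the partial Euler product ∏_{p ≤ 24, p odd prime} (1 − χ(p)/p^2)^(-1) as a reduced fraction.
∏ = 7900068038863/8628726988800

The odd primes p ≤ 24 are [3, 5, 7, 11, 13, 17, 19, 23]. For each, χ(p) = 1 if p ≡ 1 mod 4, χ(p) = −1 if p ≡ 3 mod 4. Taking (1 − χ(p)/p^2)^(-1) = p^2/(p^2 − χ(p)): (1 − (-1)/3^2)^(-1) · (1 − (1)/5^2)^(-1) · (1 − (-1)/7^2)^(-1) · (1 − (-1)/11^2)^(-1) · (1 − (1)/13^2)^(-1) · (1 − (1)/17^2)^(-1) · (1 − (-1)/19^2)^(-1) · (1 − (-1)/23^2)^(-1) = 7900068038863/8628726988800.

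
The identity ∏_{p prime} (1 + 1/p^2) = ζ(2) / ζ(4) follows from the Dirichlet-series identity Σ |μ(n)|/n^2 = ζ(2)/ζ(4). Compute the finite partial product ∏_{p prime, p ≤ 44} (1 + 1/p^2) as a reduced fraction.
∏ = 783023736407200000000/517444490765057062977

The primes p ≤ 44 are [2, 3, 5, 7, 11, 13, 17, 19, 23, 29, 31, 37, 41, 43]. For each, (1 + 1/p^2) = (p^2 + 1)/p^2. Multiplying these fractions over p ∈ [2, 3, 5, 7, 11, 13, 17, 19, 23, 29, 31, 37, 41, 43] gives 783023736407200000000/517444490765057062977. (In the limit P → ∞ this tends to ζ(2)/ζ(4).)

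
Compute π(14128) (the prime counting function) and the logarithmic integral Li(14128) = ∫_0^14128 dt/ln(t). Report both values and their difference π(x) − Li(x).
π(14128) = 1663;  Li(14128) ≈ 1685.66;  π(x) − Li(x) ≈ -22.66.

Direct count of primes ≤ 14128 gives π(14128) = 1663. Numerical evaluation of the logarithmic integral gives Li(14128) ≈ 1685.66. The difference π(x) − Li(x) ≈ -22.66 is typically negative for small/moderate x (Li(x) overestimates), though Littlewood's theorem shows this sign changes infinitely often.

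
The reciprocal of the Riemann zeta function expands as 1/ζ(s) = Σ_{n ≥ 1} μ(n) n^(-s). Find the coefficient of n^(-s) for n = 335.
μ(335) = 1

Factor n = 335 = 5 · 67. μ(n) = 0 if any exponent ≥ 2 (not squarefree); otherwise μ(n) = (−1)^{ω(n)} where ω(n) is the number of distinct prime factors. Applying: μ(335) = 1.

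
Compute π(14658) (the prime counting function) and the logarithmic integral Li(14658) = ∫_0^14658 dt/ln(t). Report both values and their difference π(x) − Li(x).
π(14658) = 1717;  Li(14658) ≈ 1741.02;  π(x) − Li(x) ≈ -24.02.

Direct count of primes ≤ 14658 gives π(14658) = 1717. Numerical evaluation of the logarithmic integral gives Li(14658) ≈ 1741.02. The difference π(x) − Li(x) ≈ -24.02 is typically negative for small/moderate x (Li(x) overestimates), though Littlewood's theorem shows this sign changes infinitely often.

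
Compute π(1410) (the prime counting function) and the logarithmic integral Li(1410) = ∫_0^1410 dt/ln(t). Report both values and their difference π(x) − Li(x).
π(1410) = 223;  Li(1410) ≈ 235.45;  π(x) − Li(x) ≈ -12.45.

Direct count of primes ≤ 1410 gives π(1410) = 223. Numerical evaluation of the logarithmic integral gives Li(1410) ≈ 235.45. The difference π(x) − Li(x) ≈ -12.45 is typically negative for small/moderate x (Li(x) overestimates), though Littlewood's theorem shows this sign changes infinitely often.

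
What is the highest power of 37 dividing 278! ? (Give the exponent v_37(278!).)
v_37(278!) = 7

Legendre's formula: v_p(n!) = Σ_{k ≥ 1} ⌊n / p^k⌋. For p = 37, n = 278, the terms are:
  ⌊278/37^1⌋ = ⌊278/37⌋ = 7
(the next term ⌊278/37^2⌋ = 0, terminating the sum). Summing: v_37(278!) = 7 = 7.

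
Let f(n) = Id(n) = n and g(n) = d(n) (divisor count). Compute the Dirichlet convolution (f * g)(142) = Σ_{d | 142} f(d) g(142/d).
(Id * d)(142) = 292

Divisors of 142: [1, 2, 71, 142]. For each d | 142:
  d = 1: Id(1) · d(142/1) = 1 · 4 = 4
  d = 2: Id(2) · d(142/2) = 2 · 2 = 4
  d = 71: Id(71) · d(142/71) = 71 · 2 = 142
  d = 142: Id(142) · d(142/142) = 142 · 1 = 142
Summing: (Id * d)(142) = 4 + 4 + 142 + 142 = 292.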